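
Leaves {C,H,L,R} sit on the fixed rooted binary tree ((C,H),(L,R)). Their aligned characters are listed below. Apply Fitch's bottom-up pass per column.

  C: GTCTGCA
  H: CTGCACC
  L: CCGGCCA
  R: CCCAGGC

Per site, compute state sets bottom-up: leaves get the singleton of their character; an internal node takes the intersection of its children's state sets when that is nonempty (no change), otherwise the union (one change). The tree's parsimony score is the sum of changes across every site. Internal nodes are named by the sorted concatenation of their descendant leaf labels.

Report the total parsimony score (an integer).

12

CH@0: {G} ∪ {C} = {C,G} (union, +1)
LR@0: {C} ∩ {C} = {C} (intersection, +0)
CHLR@0: {C,G} ∩ {C} = {C} (intersection, +0)
CH@1: {T} ∩ {T} = {T} (intersection, +0)
LR@1: {C} ∩ {C} = {C} (intersection, +0)
CHLR@1: {T} ∪ {C} = {C,T} (union, +1)
CH@2: {C} ∪ {G} = {C,G} (union, +1)
LR@2: {G} ∪ {C} = {C,G} (union, +1)
CHLR@2: {C,G} ∩ {C,G} = {C,G} (intersection, +0)
CH@3: {T} ∪ {C} = {C,T} (union, +1)
LR@3: {G} ∪ {A} = {A,G} (union, +1)
CHLR@3: {C,T} ∪ {A,G} = {A,C,G,T} (union, +1)
CH@4: {G} ∪ {A} = {A,G} (union, +1)
LR@4: {C} ∪ {G} = {C,G} (union, +1)
CHLR@4: {A,G} ∩ {C,G} = {G} (intersection, +0)
CH@5: {C} ∩ {C} = {C} (intersection, +0)
LR@5: {C} ∪ {G} = {C,G} (union, +1)
CHLR@5: {C} ∩ {C,G} = {C} (intersection, +0)
CH@6: {A} ∪ {C} = {A,C} (union, +1)
LR@6: {A} ∪ {C} = {A,C} (union, +1)
CHLR@6: {A,C} ∩ {A,C} = {A,C} (intersection, +0)
per-site changes: [1, 1, 2, 3, 2, 1, 2]; total = 12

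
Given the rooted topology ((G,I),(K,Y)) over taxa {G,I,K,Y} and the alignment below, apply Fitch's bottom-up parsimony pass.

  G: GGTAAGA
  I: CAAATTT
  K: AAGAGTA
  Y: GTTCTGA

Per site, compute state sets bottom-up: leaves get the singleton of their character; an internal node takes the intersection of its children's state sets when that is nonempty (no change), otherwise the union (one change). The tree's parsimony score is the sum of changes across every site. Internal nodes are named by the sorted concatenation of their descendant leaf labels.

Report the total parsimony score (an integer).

[col 0] GI: children G:{G}, I:{C} ∪→ {C,G}; cost 1
[col 0] KY: children K:{A}, Y:{G} ∪→ {A,G}; cost 1
[col 0] GIKY: children GI:{C,G}, KY:{A,G} ∩→ {G}; cost 0
[col 1] GI: children G:{G}, I:{A} ∪→ {A,G}; cost 1
[col 1] KY: children K:{A}, Y:{T} ∪→ {A,T}; cost 1
[col 1] GIKY: children GI:{A,G}, KY:{A,T} ∩→ {A}; cost 0
[col 2] GI: children G:{T}, I:{A} ∪→ {A,T}; cost 1
[col 2] KY: children K:{G}, Y:{T} ∪→ {G,T}; cost 1
[col 2] GIKY: children GI:{A,T}, KY:{G,T} ∩→ {T}; cost 0
[col 3] GI: children G:{A}, I:{A} ∩→ {A}; cost 0
[col 3] KY: children K:{A}, Y:{C} ∪→ {A,C}; cost 1
[col 3] GIKY: children GI:{A}, KY:{A,C} ∩→ {A}; cost 0
[col 4] GI: children G:{A}, I:{T} ∪→ {A,T}; cost 1
[col 4] KY: children K:{G}, Y:{T} ∪→ {G,T}; cost 1
[col 4] GIKY: children GI:{A,T}, KY:{G,T} ∩→ {T}; cost 0
[col 5] GI: children G:{G}, I:{T} ∪→ {G,T}; cost 1
[col 5] KY: children K:{T}, Y:{G} ∪→ {G,T}; cost 1
[col 5] GIKY: children GI:{G,T}, KY:{G,T} ∩→ {G,T}; cost 0
[col 6] GI: children G:{A}, I:{T} ∪→ {A,T}; cost 1
[col 6] KY: children K:{A}, Y:{A} ∩→ {A}; cost 0
[col 6] GIKY: children GI:{A,T}, KY:{A} ∩→ {A}; cost 0
per-site changes: [2, 2, 2, 1, 2, 2, 1]; total = 12

12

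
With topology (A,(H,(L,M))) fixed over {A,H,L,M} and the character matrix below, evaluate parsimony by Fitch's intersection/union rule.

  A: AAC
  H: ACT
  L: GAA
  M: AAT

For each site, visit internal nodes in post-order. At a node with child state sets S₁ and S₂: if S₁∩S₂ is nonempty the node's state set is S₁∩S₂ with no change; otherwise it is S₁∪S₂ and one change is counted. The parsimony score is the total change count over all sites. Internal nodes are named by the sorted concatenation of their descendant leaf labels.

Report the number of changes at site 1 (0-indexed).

1

[col 0] LM: children L:{G}, M:{A} ∪→ {A,G}; cost 1
[col 0] HLM: children H:{A}, LM:{A,G} ∩→ {A}; cost 0
[col 0] AHLM: children A:{A}, HLM:{A} ∩→ {A}; cost 0
[col 1] LM: children L:{A}, M:{A} ∩→ {A}; cost 0
[col 1] HLM: children H:{C}, LM:{A} ∪→ {A,C}; cost 1
[col 1] AHLM: children A:{A}, HLM:{A,C} ∩→ {A}; cost 0
[col 2] LM: children L:{A}, M:{T} ∪→ {A,T}; cost 1
[col 2] HLM: children H:{T}, LM:{A,T} ∩→ {T}; cost 0
[col 2] AHLM: children A:{C}, HLM:{T} ∪→ {C,T}; cost 1
per-site changes: [1, 1, 2]; total = 4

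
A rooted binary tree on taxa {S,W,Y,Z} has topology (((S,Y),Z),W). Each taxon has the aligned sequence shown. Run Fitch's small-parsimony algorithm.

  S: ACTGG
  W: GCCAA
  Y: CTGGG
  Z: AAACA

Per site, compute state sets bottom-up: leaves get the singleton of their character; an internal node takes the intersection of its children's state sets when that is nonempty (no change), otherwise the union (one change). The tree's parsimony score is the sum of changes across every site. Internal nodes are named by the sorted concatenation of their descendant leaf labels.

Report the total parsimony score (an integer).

10

[col 0] SY: children S:{A}, Y:{C} ∪→ {A,C}; cost 1
[col 0] SYZ: children SY:{A,C}, Z:{A} ∩→ {A}; cost 0
[col 0] SWYZ: children SYZ:{A}, W:{G} ∪→ {A,G}; cost 1
[col 1] SY: children S:{C}, Y:{T} ∪→ {C,T}; cost 1
[col 1] SYZ: children SY:{C,T}, Z:{A} ∪→ {A,C,T}; cost 1
[col 1] SWYZ: children SYZ:{A,C,T}, W:{C} ∩→ {C}; cost 0
[col 2] SY: children S:{T}, Y:{G} ∪→ {G,T}; cost 1
[col 2] SYZ: children SY:{G,T}, Z:{A} ∪→ {A,G,T}; cost 1
[col 2] SWYZ: children SYZ:{A,G,T}, W:{C} ∪→ {A,C,G,T}; cost 1
[col 3] SY: children S:{G}, Y:{G} ∩→ {G}; cost 0
[col 3] SYZ: children SY:{G}, Z:{C} ∪→ {C,G}; cost 1
[col 3] SWYZ: children SYZ:{C,G}, W:{A} ∪→ {A,C,G}; cost 1
[col 4] SY: children S:{G}, Y:{G} ∩→ {G}; cost 0
[col 4] SYZ: children SY:{G}, Z:{A} ∪→ {A,G}; cost 1
[col 4] SWYZ: children SYZ:{A,G}, W:{A} ∩→ {A}; cost 0
per-site changes: [2, 2, 3, 2, 1]; total = 10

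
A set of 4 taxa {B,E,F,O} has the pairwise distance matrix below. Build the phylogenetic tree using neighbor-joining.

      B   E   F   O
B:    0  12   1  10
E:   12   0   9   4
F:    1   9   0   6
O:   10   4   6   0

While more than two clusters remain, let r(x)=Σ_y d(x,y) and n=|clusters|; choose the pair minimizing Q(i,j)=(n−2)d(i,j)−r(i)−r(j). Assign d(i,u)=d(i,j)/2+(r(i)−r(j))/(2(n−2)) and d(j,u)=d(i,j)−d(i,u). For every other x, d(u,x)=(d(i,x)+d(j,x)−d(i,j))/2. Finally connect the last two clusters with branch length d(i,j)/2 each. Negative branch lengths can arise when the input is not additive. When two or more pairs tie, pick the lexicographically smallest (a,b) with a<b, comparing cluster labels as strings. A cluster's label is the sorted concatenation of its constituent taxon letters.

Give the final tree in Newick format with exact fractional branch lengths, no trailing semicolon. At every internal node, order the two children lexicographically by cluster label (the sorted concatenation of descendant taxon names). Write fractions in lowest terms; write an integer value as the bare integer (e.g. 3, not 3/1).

(((B:9/4,F:-5/4):27/4,E:13/4):3/8,O:3/8)

iteration 1: select B,F (d=1, Q=-37); attach at lengths (9/4, -5/4); label the merged cluster BF
  updated: d(BF,E)=10, d(BF,O)=15/2
iteration 2: select BF,E (d=10, Q=-43/2); attach at lengths (27/4, 13/4); label the merged cluster BEF
  updated: d(BEF,O)=3/4
iteration 3: select BEF,O (d=3/4); attach at lengths (3/8, 3/8); label the merged cluster BEFO
final tree: (((B:9/4,F:-5/4):27/4,E:13/4):3/8,O:3/8)
total length: 47/4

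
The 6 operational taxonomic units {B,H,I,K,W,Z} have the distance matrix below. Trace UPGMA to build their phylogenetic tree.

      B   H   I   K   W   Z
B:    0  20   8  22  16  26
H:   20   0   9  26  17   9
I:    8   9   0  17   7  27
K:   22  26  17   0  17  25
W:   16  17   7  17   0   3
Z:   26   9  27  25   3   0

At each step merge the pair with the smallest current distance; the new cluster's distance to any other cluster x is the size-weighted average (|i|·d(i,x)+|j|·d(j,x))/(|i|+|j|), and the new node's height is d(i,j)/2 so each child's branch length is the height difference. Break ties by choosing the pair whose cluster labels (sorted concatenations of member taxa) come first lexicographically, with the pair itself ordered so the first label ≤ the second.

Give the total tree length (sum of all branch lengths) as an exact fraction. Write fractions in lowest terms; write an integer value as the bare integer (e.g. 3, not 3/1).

843/20

1. join W+Z (d=3) ⇒ WZ; edges |W|=3/2, |Z|=3/2
  updated: d(B,WZ)=21, d(H,WZ)=13, d(I,WZ)=17, d(K,WZ)=21
2. join B+I (d=8) ⇒ BI; edges |B|=4, |I|=4
  updated: d(BI,H)=29/2, d(BI,K)=39/2, d(BI,WZ)=19
3. join H+WZ (d=13) ⇒ HWZ; edges |H|=13/2, |WZ|=5
  updated: d(BI,HWZ)=35/2, d(HWZ,K)=68/3
4. join BI+HWZ (d=35/2) ⇒ BHIWZ; edges |BI|=19/4, |HWZ|=9/4
  updated: d(BHIWZ,K)=107/5
5. join BHIWZ+K (d=107/5) ⇒ BHIKWZ; edges |BHIWZ|=39/20, |K|=107/10
final tree: (((B:4,I:4):19/4,(H:13/2,(W:3/2,Z:3/2):5):9/4):39/20,K:107/10)
total length: 843/20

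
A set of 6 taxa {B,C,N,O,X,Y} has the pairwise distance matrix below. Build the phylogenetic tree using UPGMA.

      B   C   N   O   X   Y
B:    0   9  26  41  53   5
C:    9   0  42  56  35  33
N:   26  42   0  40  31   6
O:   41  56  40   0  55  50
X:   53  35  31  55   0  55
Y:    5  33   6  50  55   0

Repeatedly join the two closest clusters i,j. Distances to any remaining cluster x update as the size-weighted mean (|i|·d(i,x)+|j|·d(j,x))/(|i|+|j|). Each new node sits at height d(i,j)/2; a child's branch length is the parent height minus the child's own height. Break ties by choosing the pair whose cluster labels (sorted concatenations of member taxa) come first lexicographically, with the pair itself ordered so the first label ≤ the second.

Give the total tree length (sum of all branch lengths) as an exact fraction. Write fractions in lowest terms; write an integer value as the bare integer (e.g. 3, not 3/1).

1893/20

1. join B+Y (d=5) ⇒ BY; edges |B|=5/2, |Y|=5/2
  updated: d(BY,C)=21, d(BY,N)=16, d(BY,O)=91/2, d(BY,X)=54
2. join BY+N (d=16) ⇒ BNY; edges |BY|=11/2, |N|=8
  updated: d(BNY,C)=28, d(BNY,O)=131/3, d(BNY,X)=139/3
3. join BNY+C (d=28) ⇒ BCNY; edges |BNY|=6, |C|=14
  updated: d(BCNY,O)=187/4, d(BCNY,X)=87/2
4. join BCNY+X (d=87/2) ⇒ BCNXY; edges |BCNY|=31/4, |X|=87/4
  updated: d(BCNXY,O)=242/5
5. join BCNXY+O (d=242/5) ⇒ BCNOXY; edges |BCNXY|=49/20, |O|=121/5
final tree: (((((B:5/2,Y:5/2):11/2,N:8):6,C:14):31/4,X:87/4):49/20,O:121/5)
total length: 1893/20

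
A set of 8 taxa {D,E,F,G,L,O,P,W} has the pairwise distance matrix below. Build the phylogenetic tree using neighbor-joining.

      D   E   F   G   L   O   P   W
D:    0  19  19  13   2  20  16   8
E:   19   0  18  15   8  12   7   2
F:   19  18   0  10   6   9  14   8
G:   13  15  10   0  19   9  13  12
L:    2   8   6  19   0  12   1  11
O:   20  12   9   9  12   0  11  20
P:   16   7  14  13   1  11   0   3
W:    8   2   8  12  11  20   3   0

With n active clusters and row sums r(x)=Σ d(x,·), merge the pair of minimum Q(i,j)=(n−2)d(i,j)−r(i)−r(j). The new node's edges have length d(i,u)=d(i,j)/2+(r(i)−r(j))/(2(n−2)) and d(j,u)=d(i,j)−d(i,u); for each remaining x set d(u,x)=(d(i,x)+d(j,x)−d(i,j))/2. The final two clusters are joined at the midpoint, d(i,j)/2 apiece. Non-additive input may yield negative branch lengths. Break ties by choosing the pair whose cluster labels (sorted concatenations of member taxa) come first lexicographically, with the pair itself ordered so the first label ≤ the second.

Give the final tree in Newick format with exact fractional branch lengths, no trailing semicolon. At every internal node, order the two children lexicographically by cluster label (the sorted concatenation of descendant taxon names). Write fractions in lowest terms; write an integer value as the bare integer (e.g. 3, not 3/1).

1. join D+L (d=2, Q=-144) ⇒ DL; edges |D|=25/6, |L|=-13/6
  updated: d(DL,E)=25/2, d(DL,F)=23/2, d(DL,G)=15, d(DL,O)=15, d(DL,P)=15/2, d(DL,W)=17/2
2. join E+W (d=2, Q=-110) ⇒ EW; edges |E|=23/10, |W|=-3/10
  updated: d(DL,EW)=19/2, d(EW,F)=12, d(EW,G)=25/2, d(EW,O)=15, d(EW,P)=4
3. join EW+P (d=4, Q=-173/2) ⇒ EPW; edges |EW|=39/16, |P|=25/16
  updated: d(DL,EPW)=13/2, d(EPW,F)=11, d(EPW,G)=43/4, d(EPW,O)=11
4. join DL+EPW (d=13/2, Q=-271/4) ⇒ DELPW; edges |DL|=113/24, |EPW|=43/24
  updated: d(DELPW,F)=8, d(DELPW,G)=77/8, d(DELPW,O)=39/4
5. join DELPW+F (d=8, Q=-307/8) ⇒ DEFLPW; edges |DELPW|=131/32, |F|=125/32
  updated: d(DEFLPW,G)=93/16, d(DEFLPW,O)=43/8
6. join DEFLPW+G (d=93/16, Q=-323/16) ⇒ DEFGLPW; edges |DEFLPW|=35/32, |G|=151/32
  updated: d(DEFGLPW,O)=137/32
7. join DEFGLPW+O (d=137/32) ⇒ DEFGLOPW; edges |DEFGLPW|=137/64, |O|=137/64
final tree: (((((D:25/6,L:-13/6):113/24,((E:23/10,W:-3/10):39/16,P:25/16):43/24):131/32,F:125/32):35/32,G:151/32):137/64,O:137/64)
total length: 1043/32

(((((D:25/6,L:-13/6):113/24,((E:23/10,W:-3/10):39/16,P:25/16):43/24):131/32,F:125/32):35/32,G:151/32):137/64,O:137/64)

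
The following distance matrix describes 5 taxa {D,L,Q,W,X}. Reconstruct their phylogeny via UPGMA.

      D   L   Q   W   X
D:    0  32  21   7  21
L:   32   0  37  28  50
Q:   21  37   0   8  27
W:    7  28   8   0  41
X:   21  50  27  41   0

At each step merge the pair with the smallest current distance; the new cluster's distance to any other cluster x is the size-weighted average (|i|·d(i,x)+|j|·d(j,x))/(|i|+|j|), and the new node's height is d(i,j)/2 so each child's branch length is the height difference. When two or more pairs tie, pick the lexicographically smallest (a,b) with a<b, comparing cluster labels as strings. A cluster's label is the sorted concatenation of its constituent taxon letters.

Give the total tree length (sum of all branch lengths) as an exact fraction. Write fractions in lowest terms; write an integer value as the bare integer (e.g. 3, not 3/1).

iteration 1: select D,W (d=7); attach at lengths (7/2, 7/2); label the merged cluster DW
  updated: d(DW,L)=30, d(DW,Q)=29/2, d(DW,X)=31
iteration 2: select DW,Q (d=29/2); attach at lengths (15/4, 29/4); label the merged cluster DQW
  updated: d(DQW,L)=97/3, d(DQW,X)=89/3
iteration 3: select DQW,X (d=89/3); attach at lengths (91/12, 89/6); label the merged cluster DQWX
  updated: d(DQWX,L)=147/4
iteration 4: select DQWX,L (d=147/4); attach at lengths (85/24, 147/8); label the merged cluster DLQWX
final tree: ((((D:7/2,W:7/2):15/4,Q:29/4):91/12,X:89/6):85/24,L:147/8)
total length: 187/3

187/3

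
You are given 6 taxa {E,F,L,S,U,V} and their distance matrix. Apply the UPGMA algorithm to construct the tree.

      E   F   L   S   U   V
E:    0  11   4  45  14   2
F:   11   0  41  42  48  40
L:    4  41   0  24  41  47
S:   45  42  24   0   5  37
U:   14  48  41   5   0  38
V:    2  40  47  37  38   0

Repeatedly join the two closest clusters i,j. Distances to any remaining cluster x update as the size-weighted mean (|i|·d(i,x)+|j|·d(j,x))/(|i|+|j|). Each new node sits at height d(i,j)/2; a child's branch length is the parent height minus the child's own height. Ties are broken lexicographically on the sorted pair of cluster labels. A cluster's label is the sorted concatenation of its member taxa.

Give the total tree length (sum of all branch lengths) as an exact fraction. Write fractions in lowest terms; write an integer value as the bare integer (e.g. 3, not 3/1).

1625/24

1. join E+V (d=2) ⇒ EV; edges |E|=1, |V|=1
  updated: d(EV,F)=51/2, d(EV,L)=51/2, d(EV,S)=41, d(EV,U)=26
2. join S+U (d=5) ⇒ SU; edges |S|=5/2, |U|=5/2
  updated: d(EV,SU)=67/2, d(F,SU)=45, d(L,SU)=65/2
3. join EV+F (d=51/2) ⇒ EFV; edges |EV|=47/4, |F|=51/4
  updated: d(EFV,L)=92/3, d(EFV,SU)=112/3
4. join EFV+L (d=92/3) ⇒ EFLV; edges |EFV|=31/12, |L|=46/3
  updated: d(EFLV,SU)=289/8
5. join EFLV+SU (d=289/8) ⇒ EFLSUV; edges |EFLV|=131/48, |SU|=249/16
final tree: ((((E:1,V:1):47/4,F:51/4):31/12,L:46/3):131/48,(S:5/2,U:5/2):249/16)
total length: 1625/24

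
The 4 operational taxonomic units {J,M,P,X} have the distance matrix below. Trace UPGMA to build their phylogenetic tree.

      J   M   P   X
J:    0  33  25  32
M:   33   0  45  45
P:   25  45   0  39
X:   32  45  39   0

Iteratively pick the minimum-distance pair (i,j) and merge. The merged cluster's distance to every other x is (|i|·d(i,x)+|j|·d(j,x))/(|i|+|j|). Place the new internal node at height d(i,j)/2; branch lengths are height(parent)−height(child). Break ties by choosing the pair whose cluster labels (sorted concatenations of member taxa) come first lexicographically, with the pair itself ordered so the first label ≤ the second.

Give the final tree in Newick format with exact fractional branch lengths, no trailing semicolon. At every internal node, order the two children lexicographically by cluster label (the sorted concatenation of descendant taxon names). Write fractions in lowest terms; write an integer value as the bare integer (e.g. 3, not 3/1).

1. join J+P (d=25) ⇒ JP; edges |J|=25/2, |P|=25/2
  updated: d(JP,M)=39, d(JP,X)=71/2
2. join JP+X (d=71/2) ⇒ JPX; edges |JP|=21/4, |X|=71/4
  updated: d(JPX,M)=41
3. join JPX+M (d=41) ⇒ JMPX; edges |JPX|=11/4, |M|=41/2
final tree: (((J:25/2,P:25/2):21/4,X:71/4):11/4,M:41/2)
total length: 285/4

(((J:25/2,P:25/2):21/4,X:71/4):11/4,M:41/2)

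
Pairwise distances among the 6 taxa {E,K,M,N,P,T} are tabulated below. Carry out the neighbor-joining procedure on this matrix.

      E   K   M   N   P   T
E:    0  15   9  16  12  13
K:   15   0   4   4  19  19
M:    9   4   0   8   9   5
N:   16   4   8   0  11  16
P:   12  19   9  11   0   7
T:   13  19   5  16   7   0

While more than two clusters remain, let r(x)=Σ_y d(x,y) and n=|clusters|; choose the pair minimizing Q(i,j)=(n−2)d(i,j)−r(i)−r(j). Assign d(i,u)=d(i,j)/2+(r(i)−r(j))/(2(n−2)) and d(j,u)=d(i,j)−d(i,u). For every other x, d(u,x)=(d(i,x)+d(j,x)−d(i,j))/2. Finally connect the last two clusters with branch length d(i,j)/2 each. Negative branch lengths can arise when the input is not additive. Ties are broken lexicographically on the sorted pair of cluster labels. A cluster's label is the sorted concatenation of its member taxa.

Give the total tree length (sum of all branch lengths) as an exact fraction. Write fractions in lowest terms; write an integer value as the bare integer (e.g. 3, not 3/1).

iteration 1: select K,N (d=4, Q=-100); attach at lengths (11/4, 5/4); label the merged cluster KN
  updated: d(E,KN)=27/2, d(KN,M)=4, d(KN,P)=13, d(KN,T)=31/2
iteration 2: select KN,M (d=4, Q=-61); attach at lengths (31/6, -7/6); label the merged cluster KMN
  updated: d(E,KMN)=37/4, d(KMN,P)=9, d(KMN,T)=33/4
iteration 3: select E,KMN (d=37/4, Q=-169/4); attach at lengths (105/16, 43/16); label the merged cluster EKMN
  updated: d(EKMN,P)=47/8, d(EKMN,T)=6
iteration 4: select EKMN,P (d=47/8, Q=-151/8); attach at lengths (39/16, 55/16); label the merged cluster EKMNP
  updated: d(EKMNP,T)=57/16
iteration 5: select EKMNP,T (d=57/16); attach at lengths (57/32, 57/32); label the merged cluster EKMNPT
final tree: (((E:105/16,((K:11/4,N:5/4):31/6,M:-7/6):43/16):39/16,P:55/16):57/32,T:57/32)
total length: 427/16

427/16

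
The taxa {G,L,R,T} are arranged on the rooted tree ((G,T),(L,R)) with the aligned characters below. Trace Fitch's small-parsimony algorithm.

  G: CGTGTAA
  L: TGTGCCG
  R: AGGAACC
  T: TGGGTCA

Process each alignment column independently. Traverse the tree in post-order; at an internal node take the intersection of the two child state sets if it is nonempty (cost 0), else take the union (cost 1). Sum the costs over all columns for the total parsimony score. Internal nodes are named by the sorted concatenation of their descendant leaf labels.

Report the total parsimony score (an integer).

GT@0: {C} ∪ {T} = {C,T} (union, +1)
LR@0: {T} ∪ {A} = {A,T} (union, +1)
GLRT@0: {C,T} ∩ {A,T} = {T} (intersection, +0)
GT@1: {G} ∩ {G} = {G} (intersection, +0)
LR@1: {G} ∩ {G} = {G} (intersection, +0)
GLRT@1: {G} ∩ {G} = {G} (intersection, +0)
GT@2: {T} ∪ {G} = {G,T} (union, +1)
LR@2: {T} ∪ {G} = {G,T} (union, +1)
GLRT@2: {G,T} ∩ {G,T} = {G,T} (intersection, +0)
GT@3: {G} ∩ {G} = {G} (intersection, +0)
LR@3: {G} ∪ {A} = {A,G} (union, +1)
GLRT@3: {G} ∩ {A,G} = {G} (intersection, +0)
GT@4: {T} ∩ {T} = {T} (intersection, +0)
LR@4: {C} ∪ {A} = {A,C} (union, +1)
GLRT@4: {T} ∪ {A,C} = {A,C,T} (union, +1)
GT@5: {A} ∪ {C} = {A,C} (union, +1)
LR@5: {C} ∩ {C} = {C} (intersection, +0)
GLRT@5: {A,C} ∩ {C} = {C} (intersection, +0)
GT@6: {A} ∩ {A} = {A} (intersection, +0)
LR@6: {G} ∪ {C} = {C,G} (union, +1)
GLRT@6: {A} ∪ {C,G} = {A,C,G} (union, +1)
per-site changes: [2, 0, 2, 1, 2, 1, 2]; total = 10

10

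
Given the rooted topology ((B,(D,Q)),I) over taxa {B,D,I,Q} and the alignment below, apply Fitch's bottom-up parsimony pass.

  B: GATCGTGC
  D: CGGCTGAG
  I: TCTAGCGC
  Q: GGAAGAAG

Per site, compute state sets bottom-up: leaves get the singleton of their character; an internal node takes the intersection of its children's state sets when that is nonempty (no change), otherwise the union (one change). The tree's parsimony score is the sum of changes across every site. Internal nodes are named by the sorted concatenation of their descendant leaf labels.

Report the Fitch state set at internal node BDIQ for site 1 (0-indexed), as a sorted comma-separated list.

[col 0] DQ: children D:{C}, Q:{G} ∪→ {C,G}; cost 1
[col 0] BDQ: children B:{G}, DQ:{C,G} ∩→ {G}; cost 0
[col 0] BDIQ: children BDQ:{G}, I:{T} ∪→ {G,T}; cost 1
[col 1] DQ: children D:{G}, Q:{G} ∩→ {G}; cost 0
[col 1] BDQ: children B:{A}, DQ:{G} ∪→ {A,G}; cost 1
[col 1] BDIQ: children BDQ:{A,G}, I:{C} ∪→ {A,C,G}; cost 1
[col 2] DQ: children D:{G}, Q:{A} ∪→ {A,G}; cost 1
[col 2] BDQ: children B:{T}, DQ:{A,G} ∪→ {A,G,T}; cost 1
[col 2] BDIQ: children BDQ:{A,G,T}, I:{T} ∩→ {T}; cost 0
[col 3] DQ: children D:{C}, Q:{A} ∪→ {A,C}; cost 1
[col 3] BDQ: children B:{C}, DQ:{A,C} ∩→ {C}; cost 0
[col 3] BDIQ: children BDQ:{C}, I:{A} ∪→ {A,C}; cost 1
[col 4] DQ: children D:{T}, Q:{G} ∪→ {G,T}; cost 1
[col 4] BDQ: children B:{G}, DQ:{G,T} ∩→ {G}; cost 0
[col 4] BDIQ: children BDQ:{G}, I:{G} ∩→ {G}; cost 0
[col 5] DQ: children D:{G}, Q:{A} ∪→ {A,G}; cost 1
[col 5] BDQ: children B:{T}, DQ:{A,G} ∪→ {A,G,T}; cost 1
[col 5] BDIQ: children BDQ:{A,G,T}, I:{C} ∪→ {A,C,G,T}; cost 1
[col 6] DQ: children D:{A}, Q:{A} ∩→ {A}; cost 0
[col 6] BDQ: children B:{G}, DQ:{A} ∪→ {A,G}; cost 1
[col 6] BDIQ: children BDQ:{A,G}, I:{G} ∩→ {G}; cost 0
[col 7] DQ: children D:{G}, Q:{G} ∩→ {G}; cost 0
[col 7] BDQ: children B:{C}, DQ:{G} ∪→ {C,G}; cost 1
[col 7] BDIQ: children BDQ:{C,G}, I:{C} ∩→ {C}; cost 0
per-site changes: [2, 2, 2, 2, 1, 3, 1, 1]; total = 14

A,C,G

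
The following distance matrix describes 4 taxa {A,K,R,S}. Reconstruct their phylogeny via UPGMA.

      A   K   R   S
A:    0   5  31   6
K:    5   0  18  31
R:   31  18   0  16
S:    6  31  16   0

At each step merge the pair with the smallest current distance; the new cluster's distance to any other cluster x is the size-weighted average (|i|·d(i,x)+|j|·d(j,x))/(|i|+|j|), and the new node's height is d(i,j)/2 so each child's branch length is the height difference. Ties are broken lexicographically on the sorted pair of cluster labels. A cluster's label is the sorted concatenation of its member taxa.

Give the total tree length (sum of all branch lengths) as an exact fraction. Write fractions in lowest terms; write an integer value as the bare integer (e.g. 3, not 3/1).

32

iteration 1: select A,K (d=5); attach at lengths (5/2, 5/2); label the merged cluster AK
  updated: d(AK,R)=49/2, d(AK,S)=37/2
iteration 2: select R,S (d=16); attach at lengths (8, 8); label the merged cluster RS
  updated: d(AK,RS)=43/2
iteration 3: select AK,RS (d=43/2); attach at lengths (33/4, 11/4); label the merged cluster AKRS
final tree: ((A:5/2,K:5/2):33/4,(R:8,S:8):11/4)
total length: 32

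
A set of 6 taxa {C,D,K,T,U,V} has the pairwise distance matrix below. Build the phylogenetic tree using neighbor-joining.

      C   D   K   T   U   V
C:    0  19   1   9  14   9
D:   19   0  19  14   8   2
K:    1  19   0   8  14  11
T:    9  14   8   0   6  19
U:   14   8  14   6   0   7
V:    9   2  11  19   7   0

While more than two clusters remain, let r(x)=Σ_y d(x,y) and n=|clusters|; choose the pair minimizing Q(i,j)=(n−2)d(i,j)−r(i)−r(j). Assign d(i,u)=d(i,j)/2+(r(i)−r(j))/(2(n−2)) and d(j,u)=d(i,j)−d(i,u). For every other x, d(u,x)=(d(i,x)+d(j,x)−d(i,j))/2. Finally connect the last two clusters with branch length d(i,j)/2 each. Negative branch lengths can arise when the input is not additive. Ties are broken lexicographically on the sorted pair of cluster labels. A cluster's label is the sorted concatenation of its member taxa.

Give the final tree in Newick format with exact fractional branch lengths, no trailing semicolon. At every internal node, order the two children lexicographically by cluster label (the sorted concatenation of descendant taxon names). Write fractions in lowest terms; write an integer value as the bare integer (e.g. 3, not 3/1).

((((C:1/2,K:1/2):21/4,T:11/4):19/4,(D:11/4,V:-3/4):11/2):1/2,U:1/2)

iteration 1: select D,V (d=2, Q=-102); attach at lengths (11/4, -3/4); label the merged cluster DV
  updated: d(C,DV)=13, d(DV,K)=14, d(DV,T)=31/2, d(DV,U)=13/2
iteration 2: select C,K (d=1, Q=-71); attach at lengths (1/2, 1/2); label the merged cluster CK
  updated: d(CK,DV)=13, d(CK,T)=8, d(CK,U)=27/2
iteration 3: select CK,T (d=8, Q=-48); attach at lengths (21/4, 11/4); label the merged cluster CKT
  updated: d(CKT,DV)=41/4, d(CKT,U)=23/4
iteration 4: select CKT,DV (d=41/4, Q=-45/2); attach at lengths (19/4, 11/2); label the merged cluster CDKTV
  updated: d(CDKTV,U)=1
iteration 5: select CDKTV,U (d=1); attach at lengths (1/2, 1/2); label the merged cluster CDKTUV
final tree: ((((C:1/2,K:1/2):21/4,T:11/4):19/4,(D:11/4,V:-3/4):11/2):1/2,U:1/2)
total length: 89/4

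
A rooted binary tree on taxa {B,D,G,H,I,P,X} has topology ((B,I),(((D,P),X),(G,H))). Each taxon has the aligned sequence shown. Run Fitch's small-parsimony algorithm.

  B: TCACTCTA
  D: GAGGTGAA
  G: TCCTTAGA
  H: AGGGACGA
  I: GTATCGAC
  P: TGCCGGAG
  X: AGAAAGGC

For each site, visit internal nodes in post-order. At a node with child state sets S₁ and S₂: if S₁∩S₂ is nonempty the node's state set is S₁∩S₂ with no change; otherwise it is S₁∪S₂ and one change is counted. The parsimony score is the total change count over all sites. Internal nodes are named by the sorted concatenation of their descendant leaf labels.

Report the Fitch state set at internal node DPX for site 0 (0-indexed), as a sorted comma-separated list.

A,G,T

BI@0: {T} ∪ {G} = {G,T} (union, +1)
DP@0: {G} ∪ {T} = {G,T} (union, +1)
DPX@0: {G,T} ∪ {A} = {A,G,T} (union, +1)
GH@0: {T} ∪ {A} = {A,T} (union, +1)
DGHPX@0: {A,G,T} ∩ {A,T} = {A,T} (intersection, +0)
BDGHIPX@0: {G,T} ∩ {A,T} = {T} (intersection, +0)
BI@1: {C} ∪ {T} = {C,T} (union, +1)
DP@1: {A} ∪ {G} = {A,G} (union, +1)
DPX@1: {A,G} ∩ {G} = {G} (intersection, +0)
GH@1: {C} ∪ {G} = {C,G} (union, +1)
DGHPX@1: {G} ∩ {C,G} = {G} (intersection, +0)
BDGHIPX@1: {C,T} ∪ {G} = {C,G,T} (union, +1)
BI@2: {A} ∩ {A} = {A} (intersection, +0)
DP@2: {G} ∪ {C} = {C,G} (union, +1)
DPX@2: {C,G} ∪ {A} = {A,C,G} (union, +1)
GH@2: {C} ∪ {G} = {C,G} (union, +1)
DGHPX@2: {A,C,G} ∩ {C,G} = {C,G} (intersection, +0)
BDGHIPX@2: {A} ∪ {C,G} = {A,C,G} (union, +1)
BI@3: {C} ∪ {T} = {C,T} (union, +1)
DP@3: {G} ∪ {C} = {C,G} (union, +1)
DPX@3: {C,G} ∪ {A} = {A,C,G} (union, +1)
GH@3: {T} ∪ {G} = {G,T} (union, +1)
DGHPX@3: {A,C,G} ∩ {G,T} = {G} (intersection, +0)
BDGHIPX@3: {C,T} ∪ {G} = {C,G,T} (union, +1)
BI@4: {T} ∪ {C} = {C,T} (union, +1)
DP@4: {T} ∪ {G} = {G,T} (union, +1)
DPX@4: {G,T} ∪ {A} = {A,G,T} (union, +1)
GH@4: {T} ∪ {A} = {A,T} (union, +1)
DGHPX@4: {A,G,T} ∩ {A,T} = {A,T} (intersection, +0)
BDGHIPX@4: {C,T} ∩ {A,T} = {T} (intersection, +0)
BI@5: {C} ∪ {G} = {C,G} (union, +1)
DP@5: {G} ∩ {G} = {G} (intersection, +0)
DPX@5: {G} ∩ {G} = {G} (intersection, +0)
GH@5: {A} ∪ {C} = {A,C} (union, +1)
DGHPX@5: {G} ∪ {A,C} = {A,C,G} (union, +1)
BDGHIPX@5: {C,G} ∩ {A,C,G} = {C,G} (intersection, +0)
BI@6: {T} ∪ {A} = {A,T} (union, +1)
DP@6: {A} ∩ {A} = {A} (intersection, +0)
DPX@6: {A} ∪ {G} = {A,G} (union, +1)
GH@6: {G} ∩ {G} = {G} (intersection, +0)
DGHPX@6: {A,G} ∩ {G} = {G} (intersection, +0)
BDGHIPX@6: {A,T} ∪ {G} = {A,G,T} (union, +1)
BI@7: {A} ∪ {C} = {A,C} (union, +1)
DP@7: {A} ∪ {G} = {A,G} (union, +1)
DPX@7: {A,G} ∪ {C} = {A,C,G} (union, +1)
GH@7: {A} ∩ {A} = {A} (intersection, +0)
DGHPX@7: {A,C,G} ∩ {A} = {A} (intersection, +0)
BDGHIPX@7: {A,C} ∩ {A} = {A} (intersection, +0)
per-site changes: [4, 4, 4, 5, 4, 3, 3, 3]; total = 30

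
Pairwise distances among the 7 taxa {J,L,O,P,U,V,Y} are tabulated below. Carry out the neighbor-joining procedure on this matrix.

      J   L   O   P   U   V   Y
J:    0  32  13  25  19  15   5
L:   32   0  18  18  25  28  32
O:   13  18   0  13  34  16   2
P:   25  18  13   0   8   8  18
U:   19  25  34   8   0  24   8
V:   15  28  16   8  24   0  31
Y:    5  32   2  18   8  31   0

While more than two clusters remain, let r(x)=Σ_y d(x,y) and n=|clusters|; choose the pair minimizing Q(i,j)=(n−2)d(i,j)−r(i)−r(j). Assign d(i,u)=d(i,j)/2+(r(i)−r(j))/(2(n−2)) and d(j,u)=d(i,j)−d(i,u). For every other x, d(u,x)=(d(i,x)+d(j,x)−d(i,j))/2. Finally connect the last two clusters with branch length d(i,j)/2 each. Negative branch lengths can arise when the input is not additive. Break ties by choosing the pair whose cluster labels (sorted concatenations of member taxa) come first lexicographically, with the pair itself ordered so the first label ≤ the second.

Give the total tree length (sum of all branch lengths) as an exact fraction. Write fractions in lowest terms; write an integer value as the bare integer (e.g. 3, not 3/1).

1697/32

1. join O+Y (d=2, Q=-182) ⇒ OY; edges |O|=1, |Y|=1
  updated: d(J,OY)=8, d(L,OY)=24, d(OY,P)=29/2, d(OY,U)=20, d(OY,V)=45/2
2. join J+OY (d=8, Q=-156) ⇒ JOY; edges |J|=21/4, |OY|=11/4
  updated: d(JOY,L)=24, d(JOY,P)=63/4, d(JOY,U)=31/2, d(JOY,V)=59/4
3. join JOY+V (d=59/4, Q=-201/2) ⇒ JOVY; edges |JOY|=79/12, |V|=49/6
  updated: d(JOVY,L)=149/8, d(JOVY,P)=9/2, d(JOVY,U)=99/8
4. join JOVY+L (d=149/8, Q=-479/8) ⇒ JLOVY; edges |JOVY|=89/32, |L|=507/32
  updated: d(JLOVY,P)=31/16, d(JLOVY,U)=75/8
5. join JLOVY+P (d=31/16, Q=-309/16) ⇒ JLOPVY; edges |JLOVY|=53/32, |P|=9/32
  updated: d(JLOPVY,U)=247/32
6. join JLOPVY+U (d=247/32) ⇒ JLOPUVY; edges |JLOPVY|=247/64, |U|=247/64
final tree: (((((J:21/4,(O:1,Y:1):11/4):79/12,V:49/6):89/32,L:507/32):53/32,P:9/32):247/64,U:247/64)
total length: 1697/32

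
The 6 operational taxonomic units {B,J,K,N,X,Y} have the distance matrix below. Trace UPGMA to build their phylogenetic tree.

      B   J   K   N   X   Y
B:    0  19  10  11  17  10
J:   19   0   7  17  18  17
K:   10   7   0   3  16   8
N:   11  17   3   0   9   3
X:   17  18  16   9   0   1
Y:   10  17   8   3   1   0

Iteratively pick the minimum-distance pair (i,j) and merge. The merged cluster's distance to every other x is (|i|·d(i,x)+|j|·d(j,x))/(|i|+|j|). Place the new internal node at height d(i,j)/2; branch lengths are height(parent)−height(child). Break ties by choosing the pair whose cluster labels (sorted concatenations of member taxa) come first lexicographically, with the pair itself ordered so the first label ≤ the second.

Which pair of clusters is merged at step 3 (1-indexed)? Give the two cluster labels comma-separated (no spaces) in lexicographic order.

KN,XY

step 1: merge (X,Y) at d=1; branch lengths X→1/2, Y→1/2; new cluster XY
  updated: d(B,XY)=27/2, d(J,XY)=35/2, d(K,XY)=12, d(N,XY)=6
step 2: merge (K,N) at d=3; branch lengths K→3/2, N→3/2; new cluster KN
  updated: d(B,KN)=21/2, d(J,KN)=12, d(KN,XY)=9
step 3: merge (KN,XY) at d=9; branch lengths KN→3, XY→4; new cluster KNXY
  updated: d(B,KNXY)=12, d(J,KNXY)=59/4
step 4: merge (B,KNXY) at d=12; branch lengths B→6, KNXY→3/2; new cluster BKNXY
  updated: d(BKNXY,J)=78/5
step 5: merge (BKNXY,J) at d=78/5; branch lengths BKNXY→9/5, J→39/5; new cluster BJKNXY
final tree: ((B:6,((K:3/2,N:3/2):3,(X:1/2,Y:1/2):4):3/2):9/5,J:39/5)
total length: 281/10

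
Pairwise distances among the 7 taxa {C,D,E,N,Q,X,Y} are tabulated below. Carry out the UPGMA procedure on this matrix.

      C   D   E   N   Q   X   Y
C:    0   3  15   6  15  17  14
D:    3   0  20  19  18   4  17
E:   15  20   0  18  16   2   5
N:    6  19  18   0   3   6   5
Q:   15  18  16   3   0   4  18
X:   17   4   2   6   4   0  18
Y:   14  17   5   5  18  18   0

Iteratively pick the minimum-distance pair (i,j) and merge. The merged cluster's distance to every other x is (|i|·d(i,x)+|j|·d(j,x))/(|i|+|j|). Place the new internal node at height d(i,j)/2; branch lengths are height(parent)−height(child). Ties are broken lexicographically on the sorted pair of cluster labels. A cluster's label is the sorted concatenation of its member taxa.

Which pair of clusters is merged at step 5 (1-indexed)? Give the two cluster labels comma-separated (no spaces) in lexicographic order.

step 1: merge (E,X) at d=2; branch lengths E→1, X→1; new cluster EX
  updated: d(C,EX)=16, d(D,EX)=12, d(EX,N)=12, d(EX,Q)=10, d(EX,Y)=23/2
step 2: merge (C,D) at d=3; branch lengths C→3/2, D→3/2; new cluster CD
  updated: d(CD,EX)=14, d(CD,N)=25/2, d(CD,Q)=33/2, d(CD,Y)=31/2
step 3: merge (N,Q) at d=3; branch lengths N→3/2, Q→3/2; new cluster NQ
  updated: d(CD,NQ)=29/2, d(EX,NQ)=11, d(NQ,Y)=23/2
step 4: merge (EX,NQ) at d=11; branch lengths EX→9/2, NQ→4; new cluster ENQX
  updated: d(CD,ENQX)=57/4, d(ENQX,Y)=23/2
step 5: merge (ENQX,Y) at d=23/2; branch lengths ENQX→1/4, Y→23/4; new cluster ENQXY
  updated: d(CD,ENQXY)=29/2
step 6: merge (CD,ENQXY) at d=29/2; branch lengths CD→23/4, ENQXY→3/2; new cluster CDENQXY
final tree: ((C:3/2,D:3/2):23/4,(((E:1,X:1):9/2,(N:3/2,Q:3/2):4):1/4,Y:23/4):3/2)
total length: 119/4

ENQX,Y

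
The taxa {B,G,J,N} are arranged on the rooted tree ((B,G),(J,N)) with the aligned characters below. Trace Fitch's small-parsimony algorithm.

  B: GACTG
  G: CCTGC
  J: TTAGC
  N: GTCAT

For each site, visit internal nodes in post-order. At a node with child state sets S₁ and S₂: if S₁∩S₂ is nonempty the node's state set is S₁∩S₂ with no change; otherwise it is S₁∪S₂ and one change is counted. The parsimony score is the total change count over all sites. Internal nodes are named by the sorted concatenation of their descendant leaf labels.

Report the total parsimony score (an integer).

site 0, node BG: B={G} ∪ G={C} → {C,G} (+1)
site 0, node JN: J={T} ∪ N={G} → {G,T} (+1)
site 0, node BGJN: BG={C,G} ∩ JN={G,T} → {G} (+0)
site 1, node BG: B={A} ∪ G={C} → {A,C} (+1)
site 1, node JN: J={T} ∩ N={T} → {T} (+0)
site 1, node BGJN: BG={A,C} ∪ JN={T} → {A,C,T} (+1)
site 2, node BG: B={C} ∪ G={T} → {C,T} (+1)
site 2, node JN: J={A} ∪ N={C} → {A,C} (+1)
site 2, node BGJN: BG={C,T} ∩ JN={A,C} → {C} (+0)
site 3, node BG: B={T} ∪ G={G} → {G,T} (+1)
site 3, node JN: J={G} ∪ N={A} → {A,G} (+1)
site 3, node BGJN: BG={G,T} ∩ JN={A,G} → {G} (+0)
site 4, node BG: B={G} ∪ G={C} → {C,G} (+1)
site 4, node JN: J={C} ∪ N={T} → {C,T} (+1)
site 4, node BGJN: BG={C,G} ∩ JN={C,T} → {C} (+0)
per-site changes: [2, 2, 2, 2, 2]; total = 10

10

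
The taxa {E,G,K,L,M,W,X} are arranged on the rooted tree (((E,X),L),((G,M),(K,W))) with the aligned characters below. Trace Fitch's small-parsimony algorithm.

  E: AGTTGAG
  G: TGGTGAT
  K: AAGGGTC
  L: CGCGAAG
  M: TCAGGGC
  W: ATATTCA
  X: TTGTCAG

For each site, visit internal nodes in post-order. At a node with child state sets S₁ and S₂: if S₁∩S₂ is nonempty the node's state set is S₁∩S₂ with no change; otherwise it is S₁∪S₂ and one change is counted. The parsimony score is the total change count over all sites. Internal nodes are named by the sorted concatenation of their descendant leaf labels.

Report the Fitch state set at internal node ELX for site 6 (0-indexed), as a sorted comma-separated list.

[col 0] EX: children E:{A}, X:{T} ∪→ {A,T}; cost 1
[col 0] ELX: children EX:{A,T}, L:{C} ∪→ {A,C,T}; cost 1
[col 0] GM: children G:{T}, M:{T} ∩→ {T}; cost 0
[col 0] KW: children K:{A}, W:{A} ∩→ {A}; cost 0
[col 0] GKMW: children GM:{T}, KW:{A} ∪→ {A,T}; cost 1
[col 0] EGKLMWX: children ELX:{A,C,T}, GKMW:{A,T} ∩→ {A,T}; cost 0
[col 1] EX: children E:{G}, X:{T} ∪→ {G,T}; cost 1
[col 1] ELX: children EX:{G,T}, L:{G} ∩→ {G}; cost 0
[col 1] GM: children G:{G}, M:{C} ∪→ {C,G}; cost 1
[col 1] KW: children K:{A}, W:{T} ∪→ {A,T}; cost 1
[col 1] GKMW: children GM:{C,G}, KW:{A,T} ∪→ {A,C,G,T}; cost 1
[col 1] EGKLMWX: children ELX:{G}, GKMW:{A,C,G,T} ∩→ {G}; cost 0
[col 2] EX: children E:{T}, X:{G} ∪→ {G,T}; cost 1
[col 2] ELX: children EX:{G,T}, L:{C} ∪→ {C,G,T}; cost 1
[col 2] GM: children G:{G}, M:{A} ∪→ {A,G}; cost 1
[col 2] KW: children K:{G}, W:{A} ∪→ {A,G}; cost 1
[col 2] GKMW: children GM:{A,G}, KW:{A,G} ∩→ {A,G}; cost 0
[col 2] EGKLMWX: children ELX:{C,G,T}, GKMW:{A,G} ∩→ {G}; cost 0
[col 3] EX: children E:{T}, X:{T} ∩→ {T}; cost 0
[col 3] ELX: children EX:{T}, L:{G} ∪→ {G,T}; cost 1
[col 3] GM: children G:{T}, M:{G} ∪→ {G,T}; cost 1
[col 3] KW: children K:{G}, W:{T} ∪→ {G,T}; cost 1
[col 3] GKMW: children GM:{G,T}, KW:{G,T} ∩→ {G,T}; cost 0
[col 3] EGKLMWX: children ELX:{G,T}, GKMW:{G,T} ∩→ {G,T}; cost 0
[col 4] EX: children E:{G}, X:{C} ∪→ {C,G}; cost 1
[col 4] ELX: children EX:{C,G}, L:{A} ∪→ {A,C,G}; cost 1
[col 4] GM: children G:{G}, M:{G} ∩→ {G}; cost 0
[col 4] KW: children K:{G}, W:{T} ∪→ {G,T}; cost 1
[col 4] GKMW: children GM:{G}, KW:{G,T} ∩→ {G}; cost 0
[col 4] EGKLMWX: children ELX:{A,C,G}, GKMW:{G} ∩→ {G}; cost 0
[col 5] EX: children E:{A}, X:{A} ∩→ {A}; cost 0
[col 5] ELX: children EX:{A}, L:{A} ∩→ {A}; cost 0
[col 5] GM: children G:{A}, M:{G} ∪→ {A,G}; cost 1
[col 5] KW: children K:{T}, W:{C} ∪→ {C,T}; cost 1
[col 5] GKMW: children GM:{A,G}, KW:{C,T} ∪→ {A,C,G,T}; cost 1
[col 5] EGKLMWX: children ELX:{A}, GKMW:{A,C,G,T} ∩→ {A}; cost 0
[col 6] EX: children E:{G}, X:{G} ∩→ {G}; cost 0
[col 6] ELX: children EX:{G}, L:{G} ∩→ {G}; cost 0
[col 6] GM: children G:{T}, M:{C} ∪→ {C,T}; cost 1
[col 6] KW: children K:{C}, W:{A} ∪→ {A,C}; cost 1
[col 6] GKMW: children GM:{C,T}, KW:{A,C} ∩→ {C}; cost 0
[col 6] EGKLMWX: children ELX:{G}, GKMW:{C} ∪→ {C,G}; cost 1
per-site changes: [3, 4, 4, 3, 3, 3, 3]; total = 23

G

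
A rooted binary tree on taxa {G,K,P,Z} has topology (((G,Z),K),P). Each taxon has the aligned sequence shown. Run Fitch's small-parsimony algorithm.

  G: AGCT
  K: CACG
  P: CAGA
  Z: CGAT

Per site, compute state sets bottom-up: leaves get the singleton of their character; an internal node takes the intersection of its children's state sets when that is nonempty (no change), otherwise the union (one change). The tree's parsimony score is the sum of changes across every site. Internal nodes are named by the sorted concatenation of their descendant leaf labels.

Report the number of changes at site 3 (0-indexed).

2

site 0, node GZ: G={A} ∪ Z={C} → {A,C} (+1)
site 0, node GKZ: GZ={A,C} ∩ K={C} → {C} (+0)
site 0, node GKPZ: GKZ={C} ∩ P={C} → {C} (+0)
site 1, node GZ: G={G} ∩ Z={G} → {G} (+0)
site 1, node GKZ: GZ={G} ∪ K={A} → {A,G} (+1)
site 1, node GKPZ: GKZ={A,G} ∩ P={A} → {A} (+0)
site 2, node GZ: G={C} ∪ Z={A} → {A,C} (+1)
site 2, node GKZ: GZ={A,C} ∩ K={C} → {C} (+0)
site 2, node GKPZ: GKZ={C} ∪ P={G} → {C,G} (+1)
site 3, node GZ: G={T} ∩ Z={T} → {T} (+0)
site 3, node GKZ: GZ={T} ∪ K={G} → {G,T} (+1)
site 3, node GKPZ: GKZ={G,T} ∪ P={A} → {A,G,T} (+1)
per-site changes: [1, 1, 2, 2]; total = 6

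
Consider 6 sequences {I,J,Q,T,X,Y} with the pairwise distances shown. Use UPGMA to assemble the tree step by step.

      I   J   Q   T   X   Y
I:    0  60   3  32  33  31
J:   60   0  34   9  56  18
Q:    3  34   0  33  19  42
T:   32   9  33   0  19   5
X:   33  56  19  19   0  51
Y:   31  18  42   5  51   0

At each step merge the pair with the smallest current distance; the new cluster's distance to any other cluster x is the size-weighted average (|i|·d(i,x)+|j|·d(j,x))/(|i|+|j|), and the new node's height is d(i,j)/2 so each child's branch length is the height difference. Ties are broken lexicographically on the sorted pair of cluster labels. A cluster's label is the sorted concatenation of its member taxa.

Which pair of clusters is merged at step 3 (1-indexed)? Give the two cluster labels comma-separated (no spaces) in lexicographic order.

J,TY

1. join I+Q (d=3) ⇒ IQ; edges |I|=3/2, |Q|=3/2
  updated: d(IQ,J)=47, d(IQ,T)=65/2, d(IQ,X)=26, d(IQ,Y)=73/2
2. join T+Y (d=5) ⇒ TY; edges |T|=5/2, |Y|=5/2
  updated: d(IQ,TY)=69/2, d(J,TY)=27/2, d(TY,X)=35
3. join J+TY (d=27/2) ⇒ JTY; edges |J|=27/4, |TY|=17/4
  updated: d(IQ,JTY)=116/3, d(JTY,X)=42
4. join IQ+X (d=26) ⇒ IQX; edges |IQ|=23/2, |X|=13
  updated: d(IQX,JTY)=358/9
5. join IQX+JTY (d=358/9) ⇒ IJQTXY; edges |IQX|=62/9, |JTY|=473/36
final tree: (((I:3/2,Q:3/2):23/2,X:13):62/9,(J:27/4,(T:5/2,Y:5/2):17/4):473/36)
total length: 2287/36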